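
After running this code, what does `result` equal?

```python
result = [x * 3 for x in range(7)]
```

Let's trace through this code step by step.

Initialize: result = [x * 3 for x in range(7)]

After execution: result = [0, 3, 6, 9, 12, 15, 18]
[0, 3, 6, 9, 12, 15, 18]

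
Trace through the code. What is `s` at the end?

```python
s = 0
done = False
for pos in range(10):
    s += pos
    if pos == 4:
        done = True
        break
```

Let's trace through this code step by step.

Initialize: s = 0
Initialize: done = False
Entering loop: for pos in range(10):

After execution: s = 10
10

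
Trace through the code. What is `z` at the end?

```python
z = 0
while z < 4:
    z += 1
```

Let's trace through this code step by step.

Initialize: z = 0
Entering loop: while z < 4:

After execution: z = 4
4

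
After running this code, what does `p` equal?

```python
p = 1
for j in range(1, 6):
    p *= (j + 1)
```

Let's trace through this code step by step.

Initialize: p = 1
Entering loop: for j in range(1, 6):

After execution: p = 720
720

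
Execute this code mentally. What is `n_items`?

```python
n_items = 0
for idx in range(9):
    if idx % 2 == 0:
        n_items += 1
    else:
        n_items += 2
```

Let's trace through this code step by step.

Initialize: n_items = 0
Entering loop: for idx in range(9):

After execution: n_items = 13
13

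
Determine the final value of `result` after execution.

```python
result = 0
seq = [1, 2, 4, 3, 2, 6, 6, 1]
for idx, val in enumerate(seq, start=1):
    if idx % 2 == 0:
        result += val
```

Let's trace through this code step by step.

Initialize: result = 0
Initialize: seq = [1, 2, 4, 3, 2, 6, 6, 1]
Entering loop: for idx, val in enumerate(seq, start=1):

After execution: result = 12
12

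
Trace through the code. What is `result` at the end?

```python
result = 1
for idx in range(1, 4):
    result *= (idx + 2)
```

Let's trace through this code step by step.

Initialize: result = 1
Entering loop: for idx in range(1, 4):

After execution: result = 60
60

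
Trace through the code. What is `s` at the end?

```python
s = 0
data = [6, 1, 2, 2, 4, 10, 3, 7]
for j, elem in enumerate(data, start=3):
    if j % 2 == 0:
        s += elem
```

Let's trace through this code step by step.

Initialize: s = 0
Initialize: data = [6, 1, 2, 2, 4, 10, 3, 7]
Entering loop: for j, elem in enumerate(data, start=3):

After execution: s = 20
20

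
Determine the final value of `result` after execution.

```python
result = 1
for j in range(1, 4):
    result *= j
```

Let's trace through this code step by step.

Initialize: result = 1
Entering loop: for j in range(1, 4):

After execution: result = 6
6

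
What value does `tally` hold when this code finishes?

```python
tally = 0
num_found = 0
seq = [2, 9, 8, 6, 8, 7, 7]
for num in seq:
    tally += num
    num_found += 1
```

Let's trace through this code step by step.

Initialize: tally = 0
Initialize: num_found = 0
Initialize: seq = [2, 9, 8, 6, 8, 7, 7]
Entering loop: for num in seq:

After execution: tally = 47
47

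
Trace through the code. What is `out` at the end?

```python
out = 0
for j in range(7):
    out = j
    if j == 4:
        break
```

Let's trace through this code step by step.

Initialize: out = 0
Entering loop: for j in range(7):

After execution: out = 4
4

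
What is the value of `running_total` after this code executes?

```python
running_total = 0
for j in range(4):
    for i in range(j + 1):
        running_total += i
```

Let's trace through this code step by step.

Initialize: running_total = 0
Entering loop: for j in range(4):

After execution: running_total = 10
10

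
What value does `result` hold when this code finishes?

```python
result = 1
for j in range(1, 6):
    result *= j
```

Let's trace through this code step by step.

Initialize: result = 1
Entering loop: for j in range(1, 6):

After execution: result = 120
120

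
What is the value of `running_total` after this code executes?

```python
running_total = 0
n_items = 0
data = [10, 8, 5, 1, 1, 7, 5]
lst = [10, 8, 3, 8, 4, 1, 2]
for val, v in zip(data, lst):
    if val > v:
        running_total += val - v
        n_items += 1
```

Let's trace through this code step by step.

Initialize: running_total = 0
Initialize: n_items = 0
Initialize: data = [10, 8, 5, 1, 1, 7, 5]
Initialize: lst = [10, 8, 3, 8, 4, 1, 2]
Entering loop: for val, v in zip(data, lst):

After execution: running_total = 11
11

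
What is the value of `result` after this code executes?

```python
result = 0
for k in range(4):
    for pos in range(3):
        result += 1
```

Let's trace through this code step by step.

Initialize: result = 0
Entering loop: for k in range(4):

After execution: result = 12
12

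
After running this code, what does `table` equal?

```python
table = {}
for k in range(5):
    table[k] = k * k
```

Let's trace through this code step by step.

Initialize: table = {}
Entering loop: for k in range(5):

After execution: table = {0: 0, 1: 1, 2: 4, 3: 9, 4: 16}
{0: 0, 1: 1, 2: 4, 3: 9, 4: 16}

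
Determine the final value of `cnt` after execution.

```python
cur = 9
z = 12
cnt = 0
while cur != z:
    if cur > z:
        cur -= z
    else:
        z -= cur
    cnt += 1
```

Let's trace through this code step by step.

Initialize: cur = 9
Initialize: z = 12
Initialize: cnt = 0
Entering loop: while cur != z:

After execution: cnt = 3
3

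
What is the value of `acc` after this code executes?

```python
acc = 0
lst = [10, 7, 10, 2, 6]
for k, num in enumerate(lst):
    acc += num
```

Let's trace through this code step by step.

Initialize: acc = 0
Initialize: lst = [10, 7, 10, 2, 6]
Entering loop: for k, num in enumerate(lst):

After execution: acc = 35
35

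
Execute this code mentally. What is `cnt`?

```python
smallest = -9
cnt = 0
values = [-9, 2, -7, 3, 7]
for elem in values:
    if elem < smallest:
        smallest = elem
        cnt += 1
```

Let's trace through this code step by step.

Initialize: smallest = -9
Initialize: cnt = 0
Initialize: values = [-9, 2, -7, 3, 7]
Entering loop: for elem in values:

After execution: cnt = 0
0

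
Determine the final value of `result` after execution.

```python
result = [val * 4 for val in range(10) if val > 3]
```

Let's trace through this code step by step.

Initialize: result = [val * 4 for val in range(10) if val > 3]

After execution: result = [16, 20, 24, 28, 32, 36]
[16, 20, 24, 28, 32, 36]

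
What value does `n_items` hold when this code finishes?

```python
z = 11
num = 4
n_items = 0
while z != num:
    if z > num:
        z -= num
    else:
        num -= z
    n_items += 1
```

Let's trace through this code step by step.

Initialize: z = 11
Initialize: num = 4
Initialize: n_items = 0
Entering loop: while z != num:

After execution: n_items = 5
5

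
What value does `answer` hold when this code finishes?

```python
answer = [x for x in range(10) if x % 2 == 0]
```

Let's trace through this code step by step.

Initialize: answer = [x for x in range(10) if x % 2 == 0]

After execution: answer = [0, 2, 4, 6, 8]
[0, 2, 4, 6, 8]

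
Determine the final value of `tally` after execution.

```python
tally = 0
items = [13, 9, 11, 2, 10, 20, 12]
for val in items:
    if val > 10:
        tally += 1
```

Let's trace through this code step by step.

Initialize: tally = 0
Initialize: items = [13, 9, 11, 2, 10, 20, 12]
Entering loop: for val in items:

After execution: tally = 4
4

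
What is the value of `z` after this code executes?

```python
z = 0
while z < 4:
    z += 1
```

Let's trace through this code step by step.

Initialize: z = 0
Entering loop: while z < 4:

After execution: z = 4
4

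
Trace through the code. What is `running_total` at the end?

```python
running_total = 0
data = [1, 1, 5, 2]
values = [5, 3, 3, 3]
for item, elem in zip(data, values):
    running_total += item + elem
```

Let's trace through this code step by step.

Initialize: running_total = 0
Initialize: data = [1, 1, 5, 2]
Initialize: values = [5, 3, 3, 3]
Entering loop: for item, elem in zip(data, values):

After execution: running_total = 23
23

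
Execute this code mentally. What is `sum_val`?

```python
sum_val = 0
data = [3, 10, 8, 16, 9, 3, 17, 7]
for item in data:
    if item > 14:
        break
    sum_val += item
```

Let's trace through this code step by step.

Initialize: sum_val = 0
Initialize: data = [3, 10, 8, 16, 9, 3, 17, 7]
Entering loop: for item in data:

After execution: sum_val = 21
21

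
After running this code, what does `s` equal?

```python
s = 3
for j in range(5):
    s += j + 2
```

Let's trace through this code step by step.

Initialize: s = 3
Entering loop: for j in range(5):

After execution: s = 23
23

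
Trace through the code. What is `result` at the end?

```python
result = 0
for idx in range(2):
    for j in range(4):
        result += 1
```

Let's trace through this code step by step.

Initialize: result = 0
Entering loop: for idx in range(2):

After execution: result = 8
8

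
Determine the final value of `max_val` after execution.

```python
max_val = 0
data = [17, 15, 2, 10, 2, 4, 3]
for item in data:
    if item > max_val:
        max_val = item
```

Let's trace through this code step by step.

Initialize: max_val = 0
Initialize: data = [17, 15, 2, 10, 2, 4, 3]
Entering loop: for item in data:

After execution: max_val = 17
17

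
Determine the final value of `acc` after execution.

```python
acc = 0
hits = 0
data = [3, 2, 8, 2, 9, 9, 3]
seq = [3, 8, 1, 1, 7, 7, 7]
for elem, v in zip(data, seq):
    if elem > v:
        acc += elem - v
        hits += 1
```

Let's trace through this code step by step.

Initialize: acc = 0
Initialize: hits = 0
Initialize: data = [3, 2, 8, 2, 9, 9, 3]
Initialize: seq = [3, 8, 1, 1, 7, 7, 7]
Entering loop: for elem, v in zip(data, seq):

After execution: acc = 12
12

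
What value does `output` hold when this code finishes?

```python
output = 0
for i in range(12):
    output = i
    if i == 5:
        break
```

Let's trace through this code step by step.

Initialize: output = 0
Entering loop: for i in range(12):

After execution: output = 5
5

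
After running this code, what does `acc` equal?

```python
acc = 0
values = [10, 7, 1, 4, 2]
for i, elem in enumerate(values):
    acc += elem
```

Let's trace through this code step by step.

Initialize: acc = 0
Initialize: values = [10, 7, 1, 4, 2]
Entering loop: for i, elem in enumerate(values):

After execution: acc = 24
24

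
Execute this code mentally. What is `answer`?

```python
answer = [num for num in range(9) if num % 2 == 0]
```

Let's trace through this code step by step.

Initialize: answer = [num for num in range(9) if num % 2 == 0]

After execution: answer = [0, 2, 4, 6, 8]
[0, 2, 4, 6, 8]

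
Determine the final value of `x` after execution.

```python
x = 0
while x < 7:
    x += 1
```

Let's trace through this code step by step.

Initialize: x = 0
Entering loop: while x < 7:

After execution: x = 7
7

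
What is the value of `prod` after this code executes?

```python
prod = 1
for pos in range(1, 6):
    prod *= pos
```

Let's trace through this code step by step.

Initialize: prod = 1
Entering loop: for pos in range(1, 6):

After execution: prod = 120
120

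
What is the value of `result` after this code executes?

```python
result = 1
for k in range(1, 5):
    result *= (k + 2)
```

Let's trace through this code step by step.

Initialize: result = 1
Entering loop: for k in range(1, 5):

After execution: result = 360
360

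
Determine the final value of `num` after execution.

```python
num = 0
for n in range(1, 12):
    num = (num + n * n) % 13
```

Let's trace through this code step by step.

Initialize: num = 0
Entering loop: for n in range(1, 12):

After execution: num = 12
12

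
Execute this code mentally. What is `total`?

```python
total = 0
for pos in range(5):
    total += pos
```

Let's trace through this code step by step.

Initialize: total = 0
Entering loop: for pos in range(5):

After execution: total = 10
10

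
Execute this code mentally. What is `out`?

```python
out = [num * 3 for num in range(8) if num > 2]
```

Let's trace through this code step by step.

Initialize: out = [num * 3 for num in range(8) if num > 2]

After execution: out = [9, 12, 15, 18, 21]
[9, 12, 15, 18, 21]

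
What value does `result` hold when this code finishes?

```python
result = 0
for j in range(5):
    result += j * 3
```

Let's trace through this code step by step.

Initialize: result = 0
Entering loop: for j in range(5):

After execution: result = 30
30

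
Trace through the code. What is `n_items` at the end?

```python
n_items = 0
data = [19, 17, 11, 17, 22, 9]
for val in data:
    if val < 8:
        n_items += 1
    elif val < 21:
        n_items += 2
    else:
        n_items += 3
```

Let's trace through this code step by step.

Initialize: n_items = 0
Initialize: data = [19, 17, 11, 17, 22, 9]
Entering loop: for val in data:

After execution: n_items = 13
13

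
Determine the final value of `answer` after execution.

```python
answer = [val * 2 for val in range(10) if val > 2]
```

Let's trace through this code step by step.

Initialize: answer = [val * 2 for val in range(10) if val > 2]

After execution: answer = [6, 8, 10, 12, 14, 16, 18]
[6, 8, 10, 12, 14, 16, 18]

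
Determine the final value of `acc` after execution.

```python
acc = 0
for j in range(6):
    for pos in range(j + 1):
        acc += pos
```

Let's trace through this code step by step.

Initialize: acc = 0
Entering loop: for j in range(6):

After execution: acc = 35
35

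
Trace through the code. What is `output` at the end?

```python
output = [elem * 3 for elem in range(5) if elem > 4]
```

Let's trace through this code step by step.

Initialize: output = [elem * 3 for elem in range(5) if elem > 4]

After execution: output = []
[]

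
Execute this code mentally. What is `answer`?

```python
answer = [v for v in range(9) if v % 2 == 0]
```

Let's trace through this code step by step.

Initialize: answer = [v for v in range(9) if v % 2 == 0]

After execution: answer = [0, 2, 4, 6, 8]
[0, 2, 4, 6, 8]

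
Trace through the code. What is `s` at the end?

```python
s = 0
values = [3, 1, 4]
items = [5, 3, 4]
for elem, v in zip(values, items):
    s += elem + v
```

Let's trace through this code step by step.

Initialize: s = 0
Initialize: values = [3, 1, 4]
Initialize: items = [5, 3, 4]
Entering loop: for elem, v in zip(values, items):

After execution: s = 20
20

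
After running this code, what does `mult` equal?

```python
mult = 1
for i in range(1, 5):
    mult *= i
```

Let's trace through this code step by step.

Initialize: mult = 1
Entering loop: for i in range(1, 5):

After execution: mult = 24
24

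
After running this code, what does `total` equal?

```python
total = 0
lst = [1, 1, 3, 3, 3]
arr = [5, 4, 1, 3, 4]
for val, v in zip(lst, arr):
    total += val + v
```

Let's trace through this code step by step.

Initialize: total = 0
Initialize: lst = [1, 1, 3, 3, 3]
Initialize: arr = [5, 4, 1, 3, 4]
Entering loop: for val, v in zip(lst, arr):

After execution: total = 28
28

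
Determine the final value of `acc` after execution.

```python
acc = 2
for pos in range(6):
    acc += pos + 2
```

Let's trace through this code step by step.

Initialize: acc = 2
Entering loop: for pos in range(6):

After execution: acc = 29
29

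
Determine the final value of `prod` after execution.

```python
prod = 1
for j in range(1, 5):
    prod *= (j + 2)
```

Let's trace through this code step by step.

Initialize: prod = 1
Entering loop: for j in range(1, 5):

After execution: prod = 360
360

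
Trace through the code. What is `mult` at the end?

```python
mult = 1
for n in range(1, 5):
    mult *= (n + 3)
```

Let's trace through this code step by step.

Initialize: mult = 1
Entering loop: for n in range(1, 5):

After execution: mult = 840
840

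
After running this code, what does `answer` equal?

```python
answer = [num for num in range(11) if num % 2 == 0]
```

Let's trace through this code step by step.

Initialize: answer = [num for num in range(11) if num % 2 == 0]

After execution: answer = [0, 2, 4, 6, 8, 10]
[0, 2, 4, 6, 8, 10]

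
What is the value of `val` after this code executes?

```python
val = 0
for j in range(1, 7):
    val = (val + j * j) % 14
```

Let's trace through this code step by step.

Initialize: val = 0
Entering loop: for j in range(1, 7):

After execution: val = 7
7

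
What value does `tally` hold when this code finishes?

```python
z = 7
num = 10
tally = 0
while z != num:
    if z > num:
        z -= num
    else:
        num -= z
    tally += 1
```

Let's trace through this code step by step.

Initialize: z = 7
Initialize: num = 10
Initialize: tally = 0
Entering loop: while z != num:

After execution: tally = 5
5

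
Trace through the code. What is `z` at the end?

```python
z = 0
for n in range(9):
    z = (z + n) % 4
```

Let's trace through this code step by step.

Initialize: z = 0
Entering loop: for n in range(9):

After execution: z = 0
0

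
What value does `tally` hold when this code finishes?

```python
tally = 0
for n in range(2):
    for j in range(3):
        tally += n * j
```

Let's trace through this code step by step.

Initialize: tally = 0
Entering loop: for n in range(2):

After execution: tally = 3
3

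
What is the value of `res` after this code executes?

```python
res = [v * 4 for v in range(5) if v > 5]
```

Let's trace through this code step by step.

Initialize: res = [v * 4 for v in range(5) if v > 5]

After execution: res = []
[]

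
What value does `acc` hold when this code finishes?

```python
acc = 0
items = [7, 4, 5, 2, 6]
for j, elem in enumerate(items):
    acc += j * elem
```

Let's trace through this code step by step.

Initialize: acc = 0
Initialize: items = [7, 4, 5, 2, 6]
Entering loop: for j, elem in enumerate(items):

After execution: acc = 44
44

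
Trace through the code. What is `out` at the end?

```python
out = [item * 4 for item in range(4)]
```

Let's trace through this code step by step.

Initialize: out = [item * 4 for item in range(4)]

After execution: out = [0, 4, 8, 12]
[0, 4, 8, 12]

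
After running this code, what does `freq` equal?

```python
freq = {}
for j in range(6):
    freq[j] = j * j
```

Let's trace through this code step by step.

Initialize: freq = {}
Entering loop: for j in range(6):

After execution: freq = {0: 0, 1: 1, 2: 4, 3: 9, 4: 16, 5: 25}
{0: 0, 1: 1, 2: 4, 3: 9, 4: 16, 5: 25}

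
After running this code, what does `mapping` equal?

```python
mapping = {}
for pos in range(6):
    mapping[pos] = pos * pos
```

Let's trace through this code step by step.

Initialize: mapping = {}
Entering loop: for pos in range(6):

After execution: mapping = {0: 0, 1: 1, 2: 4, 3: 9, 4: 16, 5: 25}
{0: 0, 1: 1, 2: 4, 3: 9, 4: 16, 5: 25}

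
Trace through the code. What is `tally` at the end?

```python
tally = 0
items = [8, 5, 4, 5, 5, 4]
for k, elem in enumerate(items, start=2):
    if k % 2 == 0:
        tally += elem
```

Let's trace through this code step by step.

Initialize: tally = 0
Initialize: items = [8, 5, 4, 5, 5, 4]
Entering loop: for k, elem in enumerate(items, start=2):

After execution: tally = 17
17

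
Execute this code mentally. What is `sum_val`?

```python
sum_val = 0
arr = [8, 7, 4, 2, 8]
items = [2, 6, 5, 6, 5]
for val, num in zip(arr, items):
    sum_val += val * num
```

Let's trace through this code step by step.

Initialize: sum_val = 0
Initialize: arr = [8, 7, 4, 2, 8]
Initialize: items = [2, 6, 5, 6, 5]
Entering loop: for val, num in zip(arr, items):

After execution: sum_val = 130
130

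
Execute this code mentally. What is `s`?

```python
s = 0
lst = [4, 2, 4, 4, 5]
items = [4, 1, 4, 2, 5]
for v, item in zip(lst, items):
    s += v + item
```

Let's trace through this code step by step.

Initialize: s = 0
Initialize: lst = [4, 2, 4, 4, 5]
Initialize: items = [4, 1, 4, 2, 5]
Entering loop: for v, item in zip(lst, items):

After execution: s = 35
35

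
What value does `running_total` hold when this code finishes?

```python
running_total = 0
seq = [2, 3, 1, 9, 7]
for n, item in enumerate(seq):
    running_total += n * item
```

Let's trace through this code step by step.

Initialize: running_total = 0
Initialize: seq = [2, 3, 1, 9, 7]
Entering loop: for n, item in enumerate(seq):

After execution: running_total = 60
60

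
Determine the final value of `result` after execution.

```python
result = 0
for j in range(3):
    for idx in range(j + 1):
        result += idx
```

Let's trace through this code step by step.

Initialize: result = 0
Entering loop: for j in range(3):

After execution: result = 4
4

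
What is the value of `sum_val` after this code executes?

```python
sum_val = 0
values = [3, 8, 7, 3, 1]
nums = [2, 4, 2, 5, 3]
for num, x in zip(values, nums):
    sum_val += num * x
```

Let's trace through this code step by step.

Initialize: sum_val = 0
Initialize: values = [3, 8, 7, 3, 1]
Initialize: nums = [2, 4, 2, 5, 3]
Entering loop: for num, x in zip(values, nums):

After execution: sum_val = 70
70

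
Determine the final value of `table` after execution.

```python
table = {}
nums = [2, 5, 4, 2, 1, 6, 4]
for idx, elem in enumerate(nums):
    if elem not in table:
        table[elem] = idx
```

Let's trace through this code step by step.

Initialize: table = {}
Initialize: nums = [2, 5, 4, 2, 1, 6, 4]
Entering loop: for idx, elem in enumerate(nums):

After execution: table = {2: 0, 5: 1, 4: 2, 1: 4, 6: 5}
{2: 0, 5: 1, 4: 2, 1: 4, 6: 5}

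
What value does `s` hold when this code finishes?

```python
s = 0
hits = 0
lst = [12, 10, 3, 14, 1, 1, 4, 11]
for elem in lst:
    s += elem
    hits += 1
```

Let's trace through this code step by step.

Initialize: s = 0
Initialize: hits = 0
Initialize: lst = [12, 10, 3, 14, 1, 1, 4, 11]
Entering loop: for elem in lst:

After execution: s = 56
56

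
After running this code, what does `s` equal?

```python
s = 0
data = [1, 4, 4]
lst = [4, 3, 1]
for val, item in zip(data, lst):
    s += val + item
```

Let's trace through this code step by step.

Initialize: s = 0
Initialize: data = [1, 4, 4]
Initialize: lst = [4, 3, 1]
Entering loop: for val, item in zip(data, lst):

After execution: s = 17
17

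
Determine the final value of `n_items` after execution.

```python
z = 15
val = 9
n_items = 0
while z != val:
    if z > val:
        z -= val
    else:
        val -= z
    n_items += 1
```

Let's trace through this code step by step.

Initialize: z = 15
Initialize: val = 9
Initialize: n_items = 0
Entering loop: while z != val:

After execution: n_items = 3
3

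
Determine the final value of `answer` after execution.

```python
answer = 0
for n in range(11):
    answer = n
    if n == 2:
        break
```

Let's trace through this code step by step.

Initialize: answer = 0
Entering loop: for n in range(11):

After execution: answer = 2
2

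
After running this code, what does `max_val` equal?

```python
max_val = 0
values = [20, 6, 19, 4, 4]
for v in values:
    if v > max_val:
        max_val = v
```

Let's trace through this code step by step.

Initialize: max_val = 0
Initialize: values = [20, 6, 19, 4, 4]
Entering loop: for v in values:

After execution: max_val = 20
20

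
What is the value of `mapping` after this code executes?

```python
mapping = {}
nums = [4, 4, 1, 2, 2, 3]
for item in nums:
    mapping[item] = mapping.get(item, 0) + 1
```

Let's trace through this code step by step.

Initialize: mapping = {}
Initialize: nums = [4, 4, 1, 2, 2, 3]
Entering loop: for item in nums:

After execution: mapping = {4: 2, 1: 1, 2: 2, 3: 1}
{4: 2, 1: 1, 2: 2, 3: 1}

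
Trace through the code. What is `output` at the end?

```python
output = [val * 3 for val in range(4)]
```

Let's trace through this code step by step.

Initialize: output = [val * 3 for val in range(4)]

After execution: output = [0, 3, 6, 9]
[0, 3, 6, 9]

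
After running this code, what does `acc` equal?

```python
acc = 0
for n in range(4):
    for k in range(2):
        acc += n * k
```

Let's trace through this code step by step.

Initialize: acc = 0
Entering loop: for n in range(4):

After execution: acc = 6
6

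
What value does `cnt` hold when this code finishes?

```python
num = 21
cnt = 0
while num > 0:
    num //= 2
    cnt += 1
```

Let's trace through this code step by step.

Initialize: num = 21
Initialize: cnt = 0
Entering loop: while num > 0:

After execution: cnt = 5
5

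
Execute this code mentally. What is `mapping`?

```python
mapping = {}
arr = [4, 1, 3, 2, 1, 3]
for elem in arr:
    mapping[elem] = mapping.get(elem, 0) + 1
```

Let's trace through this code step by step.

Initialize: mapping = {}
Initialize: arr = [4, 1, 3, 2, 1, 3]
Entering loop: for elem in arr:

After execution: mapping = {4: 1, 1: 2, 3: 2, 2: 1}
{4: 1, 1: 2, 3: 2, 2: 1}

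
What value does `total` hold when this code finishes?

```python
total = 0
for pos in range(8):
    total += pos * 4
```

Let's trace through this code step by step.

Initialize: total = 0
Entering loop: for pos in range(8):

After execution: total = 112
112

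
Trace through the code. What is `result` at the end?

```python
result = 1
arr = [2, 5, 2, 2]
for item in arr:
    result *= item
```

Let's trace through this code step by step.

Initialize: result = 1
Initialize: arr = [2, 5, 2, 2]
Entering loop: for item in arr:

After execution: result = 40
40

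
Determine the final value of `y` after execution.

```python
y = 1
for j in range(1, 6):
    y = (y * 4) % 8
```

Let's trace through this code step by step.

Initialize: y = 1
Entering loop: for j in range(1, 6):

After execution: y = 0
0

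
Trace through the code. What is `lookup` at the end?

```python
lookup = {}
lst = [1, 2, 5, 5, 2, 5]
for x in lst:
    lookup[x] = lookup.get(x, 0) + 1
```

Let's trace through this code step by step.

Initialize: lookup = {}
Initialize: lst = [1, 2, 5, 5, 2, 5]
Entering loop: for x in lst:

After execution: lookup = {1: 1, 2: 2, 5: 3}
{1: 1, 2: 2, 5: 3}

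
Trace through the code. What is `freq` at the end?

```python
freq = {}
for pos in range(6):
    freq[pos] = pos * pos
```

Let's trace through this code step by step.

Initialize: freq = {}
Entering loop: for pos in range(6):

After execution: freq = {0: 0, 1: 1, 2: 4, 3: 9, 4: 16, 5: 25}
{0: 0, 1: 1, 2: 4, 3: 9, 4: 16, 5: 25}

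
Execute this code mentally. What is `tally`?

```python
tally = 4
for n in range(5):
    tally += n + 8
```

Let's trace through this code step by step.

Initialize: tally = 4
Entering loop: for n in range(5):

After execution: tally = 54
54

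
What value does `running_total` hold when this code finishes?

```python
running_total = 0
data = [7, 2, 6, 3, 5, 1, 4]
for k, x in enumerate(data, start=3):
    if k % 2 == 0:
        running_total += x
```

Let's trace through this code step by step.

Initialize: running_total = 0
Initialize: data = [7, 2, 6, 3, 5, 1, 4]
Entering loop: for k, x in enumerate(data, start=3):

After execution: running_total = 6
6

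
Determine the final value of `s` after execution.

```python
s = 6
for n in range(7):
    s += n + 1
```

Let's trace through this code step by step.

Initialize: s = 6
Entering loop: for n in range(7):

After execution: s = 34
34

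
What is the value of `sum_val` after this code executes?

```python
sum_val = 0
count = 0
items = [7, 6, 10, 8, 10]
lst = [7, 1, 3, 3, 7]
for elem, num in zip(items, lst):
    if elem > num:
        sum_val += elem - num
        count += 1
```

Let's trace through this code step by step.

Initialize: sum_val = 0
Initialize: count = 0
Initialize: items = [7, 6, 10, 8, 10]
Initialize: lst = [7, 1, 3, 3, 7]
Entering loop: for elem, num in zip(items, lst):

After execution: sum_val = 20
20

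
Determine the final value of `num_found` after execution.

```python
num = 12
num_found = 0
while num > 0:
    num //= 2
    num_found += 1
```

Let's trace through this code step by step.

Initialize: num = 12
Initialize: num_found = 0
Entering loop: while num > 0:

After execution: num_found = 4
4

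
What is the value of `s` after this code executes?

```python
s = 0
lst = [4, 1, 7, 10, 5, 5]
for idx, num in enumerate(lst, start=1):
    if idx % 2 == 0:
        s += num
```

Let's trace through this code step by step.

Initialize: s = 0
Initialize: lst = [4, 1, 7, 10, 5, 5]
Entering loop: for idx, num in enumerate(lst, start=1):

After execution: s = 16
16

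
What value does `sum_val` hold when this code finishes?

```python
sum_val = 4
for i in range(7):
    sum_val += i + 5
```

Let's trace through this code step by step.

Initialize: sum_val = 4
Entering loop: for i in range(7):

After execution: sum_val = 60
60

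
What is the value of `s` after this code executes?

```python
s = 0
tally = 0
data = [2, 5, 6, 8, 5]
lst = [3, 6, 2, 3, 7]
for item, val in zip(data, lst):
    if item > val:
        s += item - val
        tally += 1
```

Let's trace through this code step by step.

Initialize: s = 0
Initialize: tally = 0
Initialize: data = [2, 5, 6, 8, 5]
Initialize: lst = [3, 6, 2, 3, 7]
Entering loop: for item, val in zip(data, lst):

After execution: s = 9
9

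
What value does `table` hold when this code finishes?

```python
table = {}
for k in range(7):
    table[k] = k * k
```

Let's trace through this code step by step.

Initialize: table = {}
Entering loop: for k in range(7):

After execution: table = {0: 0, 1: 1, 2: 4, 3: 9, 4: 16, 5: 25, 6: 36}
{0: 0, 1: 1, 2: 4, 3: 9, 4: 16, 5: 25, 6: 36}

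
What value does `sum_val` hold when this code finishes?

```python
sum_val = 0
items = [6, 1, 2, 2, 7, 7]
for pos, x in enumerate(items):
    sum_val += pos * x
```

Let's trace through this code step by step.

Initialize: sum_val = 0
Initialize: items = [6, 1, 2, 2, 7, 7]
Entering loop: for pos, x in enumerate(items):

After execution: sum_val = 74
74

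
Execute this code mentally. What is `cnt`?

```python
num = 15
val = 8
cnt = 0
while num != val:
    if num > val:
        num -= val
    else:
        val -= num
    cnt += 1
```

Let's trace through this code step by step.

Initialize: num = 15
Initialize: val = 8
Initialize: cnt = 0
Entering loop: while num != val:

After execution: cnt = 8
8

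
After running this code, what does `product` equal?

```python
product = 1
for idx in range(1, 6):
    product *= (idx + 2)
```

Let's trace through this code step by step.

Initialize: product = 1
Entering loop: for idx in range(1, 6):

After execution: product = 2520
2520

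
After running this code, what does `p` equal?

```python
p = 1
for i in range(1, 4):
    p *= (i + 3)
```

Let's trace through this code step by step.

Initialize: p = 1
Entering loop: for i in range(1, 4):

After execution: p = 120
120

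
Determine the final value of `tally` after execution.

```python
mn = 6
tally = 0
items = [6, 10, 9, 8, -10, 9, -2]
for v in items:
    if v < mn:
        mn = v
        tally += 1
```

Let's trace through this code step by step.

Initialize: mn = 6
Initialize: tally = 0
Initialize: items = [6, 10, 9, 8, -10, 9, -2]
Entering loop: for v in items:

After execution: tally = 1
1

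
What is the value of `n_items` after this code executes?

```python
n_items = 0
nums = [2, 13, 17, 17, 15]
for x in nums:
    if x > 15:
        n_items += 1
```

Let's trace through this code step by step.

Initialize: n_items = 0
Initialize: nums = [2, 13, 17, 17, 15]
Entering loop: for x in nums:

After execution: n_items = 2
2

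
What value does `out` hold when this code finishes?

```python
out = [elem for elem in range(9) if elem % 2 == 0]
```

Let's trace through this code step by step.

Initialize: out = [elem for elem in range(9) if elem % 2 == 0]

After execution: out = [0, 2, 4, 6, 8]
[0, 2, 4, 6, 8]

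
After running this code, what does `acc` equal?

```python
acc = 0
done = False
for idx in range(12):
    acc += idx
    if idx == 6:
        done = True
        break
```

Let's trace through this code step by step.

Initialize: acc = 0
Initialize: done = False
Entering loop: for idx in range(12):

After execution: acc = 21
21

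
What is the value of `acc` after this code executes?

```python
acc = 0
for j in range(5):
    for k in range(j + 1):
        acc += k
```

Let's trace through this code step by step.

Initialize: acc = 0
Entering loop: for j in range(5):

After execution: acc = 20
20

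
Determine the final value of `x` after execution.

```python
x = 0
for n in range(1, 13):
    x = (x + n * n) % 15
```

Let's trace through this code step by step.

Initialize: x = 0
Entering loop: for n in range(1, 13):

After execution: x = 5
5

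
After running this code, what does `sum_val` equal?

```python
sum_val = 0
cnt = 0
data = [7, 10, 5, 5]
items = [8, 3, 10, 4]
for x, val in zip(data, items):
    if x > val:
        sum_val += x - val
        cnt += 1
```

Let's trace through this code step by step.

Initialize: sum_val = 0
Initialize: cnt = 0
Initialize: data = [7, 10, 5, 5]
Initialize: items = [8, 3, 10, 4]
Entering loop: for x, val in zip(data, items):

After execution: sum_val = 8
8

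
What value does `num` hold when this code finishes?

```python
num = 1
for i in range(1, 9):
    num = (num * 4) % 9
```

Let's trace through this code step by step.

Initialize: num = 1
Entering loop: for i in range(1, 9):

After execution: num = 7
7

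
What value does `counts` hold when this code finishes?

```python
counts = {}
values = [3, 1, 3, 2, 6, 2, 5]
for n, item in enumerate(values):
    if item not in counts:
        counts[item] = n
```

Let's trace through this code step by step.

Initialize: counts = {}
Initialize: values = [3, 1, 3, 2, 6, 2, 5]
Entering loop: for n, item in enumerate(values):

After execution: counts = {3: 0, 1: 1, 2: 3, 6: 4, 5: 6}
{3: 0, 1: 1, 2: 3, 6: 4, 5: 6}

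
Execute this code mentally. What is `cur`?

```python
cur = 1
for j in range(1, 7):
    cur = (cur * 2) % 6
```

Let's trace through this code step by step.

Initialize: cur = 1
Entering loop: for j in range(1, 7):

After execution: cur = 4
4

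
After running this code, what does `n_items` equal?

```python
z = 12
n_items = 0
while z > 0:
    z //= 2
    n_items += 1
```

Let's trace through this code step by step.

Initialize: z = 12
Initialize: n_items = 0
Entering loop: while z > 0:

After execution: n_items = 4
4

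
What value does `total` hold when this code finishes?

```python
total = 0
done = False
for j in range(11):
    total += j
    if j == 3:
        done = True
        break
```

Let's trace through this code step by step.

Initialize: total = 0
Initialize: done = False
Entering loop: for j in range(11):

After execution: total = 6
6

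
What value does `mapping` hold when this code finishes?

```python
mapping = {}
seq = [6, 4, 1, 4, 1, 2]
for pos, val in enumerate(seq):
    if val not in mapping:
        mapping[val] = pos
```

Let's trace through this code step by step.

Initialize: mapping = {}
Initialize: seq = [6, 4, 1, 4, 1, 2]
Entering loop: for pos, val in enumerate(seq):

After execution: mapping = {6: 0, 4: 1, 1: 2, 2: 5}
{6: 0, 4: 1, 1: 2, 2: 5}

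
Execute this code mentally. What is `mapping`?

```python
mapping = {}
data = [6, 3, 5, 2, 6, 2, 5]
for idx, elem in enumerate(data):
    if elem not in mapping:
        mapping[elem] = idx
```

Let's trace through this code step by step.

Initialize: mapping = {}
Initialize: data = [6, 3, 5, 2, 6, 2, 5]
Entering loop: for idx, elem in enumerate(data):

After execution: mapping = {6: 0, 3: 1, 5: 2, 2: 3}
{6: 0, 3: 1, 5: 2, 2: 3}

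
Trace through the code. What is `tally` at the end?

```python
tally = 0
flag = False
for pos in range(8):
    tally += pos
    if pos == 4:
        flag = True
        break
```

Let's trace through this code step by step.

Initialize: tally = 0
Initialize: flag = False
Entering loop: for pos in range(8):

After execution: tally = 10
10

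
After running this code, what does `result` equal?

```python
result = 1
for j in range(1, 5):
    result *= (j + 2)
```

Let's trace through this code step by step.

Initialize: result = 1
Entering loop: for j in range(1, 5):

After execution: result = 360
360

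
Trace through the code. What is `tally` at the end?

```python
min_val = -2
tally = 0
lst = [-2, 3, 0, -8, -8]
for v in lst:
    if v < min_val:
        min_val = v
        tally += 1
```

Let's trace through this code step by step.

Initialize: min_val = -2
Initialize: tally = 0
Initialize: lst = [-2, 3, 0, -8, -8]
Entering loop: for v in lst:

After execution: tally = 1
1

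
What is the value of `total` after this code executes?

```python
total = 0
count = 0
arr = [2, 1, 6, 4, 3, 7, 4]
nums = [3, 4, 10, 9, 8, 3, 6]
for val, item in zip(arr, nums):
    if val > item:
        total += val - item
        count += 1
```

Let's trace through this code step by step.

Initialize: total = 0
Initialize: count = 0
Initialize: arr = [2, 1, 6, 4, 3, 7, 4]
Initialize: nums = [3, 4, 10, 9, 8, 3, 6]
Entering loop: for val, item in zip(arr, nums):

After execution: total = 4
4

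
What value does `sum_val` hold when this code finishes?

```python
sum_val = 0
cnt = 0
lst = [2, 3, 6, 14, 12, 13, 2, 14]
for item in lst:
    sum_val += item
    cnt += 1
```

Let's trace through this code step by step.

Initialize: sum_val = 0
Initialize: cnt = 0
Initialize: lst = [2, 3, 6, 14, 12, 13, 2, 14]
Entering loop: for item in lst:

After execution: sum_val = 66
66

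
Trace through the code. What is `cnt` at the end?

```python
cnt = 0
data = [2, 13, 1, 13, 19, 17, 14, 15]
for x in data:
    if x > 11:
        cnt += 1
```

Let's trace through this code step by step.

Initialize: cnt = 0
Initialize: data = [2, 13, 1, 13, 19, 17, 14, 15]
Entering loop: for x in data:

After execution: cnt = 6
6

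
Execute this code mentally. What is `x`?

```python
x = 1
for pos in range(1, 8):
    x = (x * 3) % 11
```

Let's trace through this code step by step.

Initialize: x = 1
Entering loop: for pos in range(1, 8):

After execution: x = 9
9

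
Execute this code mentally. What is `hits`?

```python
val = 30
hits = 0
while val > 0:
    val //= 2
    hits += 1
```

Let's trace through this code step by step.

Initialize: val = 30
Initialize: hits = 0
Entering loop: while val > 0:

After execution: hits = 5
5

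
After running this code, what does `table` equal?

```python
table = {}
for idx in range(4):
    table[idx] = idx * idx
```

Let's trace through this code step by step.

Initialize: table = {}
Entering loop: for idx in range(4):

After execution: table = {0: 0, 1: 1, 2: 4, 3: 9}
{0: 0, 1: 1, 2: 4, 3: 9}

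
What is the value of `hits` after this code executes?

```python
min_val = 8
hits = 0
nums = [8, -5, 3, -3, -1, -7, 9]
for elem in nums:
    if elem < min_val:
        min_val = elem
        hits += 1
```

Let's trace through this code step by step.

Initialize: min_val = 8
Initialize: hits = 0
Initialize: nums = [8, -5, 3, -3, -1, -7, 9]
Entering loop: for elem in nums:

After execution: hits = 2
2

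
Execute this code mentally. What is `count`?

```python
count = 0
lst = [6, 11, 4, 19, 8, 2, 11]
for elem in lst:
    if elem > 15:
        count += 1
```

Let's trace through this code step by step.

Initialize: count = 0
Initialize: lst = [6, 11, 4, 19, 8, 2, 11]
Entering loop: for elem in lst:

After execution: count = 1
1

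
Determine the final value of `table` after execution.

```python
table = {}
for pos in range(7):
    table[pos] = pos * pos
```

Let's trace through this code step by step.

Initialize: table = {}
Entering loop: for pos in range(7):

After execution: table = {0: 0, 1: 1, 2: 4, 3: 9, 4: 16, 5: 25, 6: 36}
{0: 0, 1: 1, 2: 4, 3: 9, 4: 16, 5: 25, 6: 36}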